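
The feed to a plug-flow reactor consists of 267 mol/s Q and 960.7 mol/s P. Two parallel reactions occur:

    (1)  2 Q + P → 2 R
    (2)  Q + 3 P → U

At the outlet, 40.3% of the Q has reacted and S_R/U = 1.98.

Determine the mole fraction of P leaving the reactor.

Conversion of Q: Q consumed = 0.403 × 267 = 107.6 mol/s = 2ξ₁ + 1ξ₂.
Selectivity: 2ξ₁ / (1ξ₂) = 1.98 → ξ₁ = 0.99 ξ₂.
Substitute: (2·0.99 + 1) ξ₂ = 107.6 → ξ₂ = 36.11 mol/s, ξ₁ = 35.75 mol/s.
Outlet amounts (n = n₀ + Σ ν·ξ):
  Q: 267 − 2(35.75) − 1(36.11) = 159.4
  P: 960.7 − 1(35.75) − 3(36.11) = 816.6
  R: 0 + 2(35.75) = 71.49
  U: 0 + 1(36.11) = 36.11
Total out = 1084 mol/s; y_P = 816.6 / 1084 = 0.7536.

0.754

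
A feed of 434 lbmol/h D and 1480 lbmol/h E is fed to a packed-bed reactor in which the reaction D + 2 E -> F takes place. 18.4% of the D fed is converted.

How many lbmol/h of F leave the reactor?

79.9 lbmol/h

D reacted = 0.184 × 434 = 79.86 lbmol/h; ν_D = −1, so ξ = 79.86/1 = 79.86 lbmol/h.
Outlet amounts (n = n₀ + ν ξ):
  D: 434 − 1(79.86) = 354.1
  E: 1480 − 2(79.86) = 1320
  F: 0 + 1(79.86) = 79.86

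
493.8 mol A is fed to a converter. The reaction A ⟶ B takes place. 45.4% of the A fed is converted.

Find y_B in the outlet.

A reacted = 0.454 × 493.8 = 224.2 mol; ν_A = −1, so ξ = 224.2/1 = 224.2 mol.
Outlet amounts (n = n₀ + ν ξ):
  A: 493.8 − 1(224.2) = 269.6
  B: 0 + 1(224.2) = 224.2
Total out = 493.8 mol; y_B = 224.2 / 493.8 = 0.454.

0.454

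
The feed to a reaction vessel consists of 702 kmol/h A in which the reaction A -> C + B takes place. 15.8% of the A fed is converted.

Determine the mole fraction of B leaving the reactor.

0.136

A reacted = 0.158 × 702 = 110.9 kmol/h; ν_A = −1, so ξ = 110.9/1 = 110.9 kmol/h.
Outlet amounts (n = n₀ + ν ξ):
  A: 702 − 1(110.9) = 591.1
  C: 0 + 1(110.9) = 110.9
  B: 0 + 1(110.9) = 110.9
Total out = 812.9 kmol/h; y_B = 110.9 / 812.9 = 0.1364.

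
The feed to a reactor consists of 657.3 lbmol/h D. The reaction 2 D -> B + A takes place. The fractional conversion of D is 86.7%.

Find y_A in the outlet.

0.434

D reacted = 0.867 × 657.3 = 569.9 lbmol/h; ν_D = −2, so ξ = 569.9/2 = 284.9 lbmol/h.
Outlet amounts (n = n₀ + ν ξ):
  D: 657.3 − 2(284.9) = 87.42
  B: 0 + 1(284.9) = 284.9
  A: 0 + 1(284.9) = 284.9
Total out = 657.3 lbmol/h; y_A = 284.9 / 657.3 = 0.4335.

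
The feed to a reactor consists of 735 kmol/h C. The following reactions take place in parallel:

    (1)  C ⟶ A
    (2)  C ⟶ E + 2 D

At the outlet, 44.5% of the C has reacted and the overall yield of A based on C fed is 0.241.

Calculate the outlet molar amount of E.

150 kmol/h

Yield of A: 1ξ₁ / 735 = 0.241 → ξ₁ = 177.1 kmol/h.
Conversion of C: 1ξ₁ + 1ξ₂ = 0.445 × 735 = 327.1 → ξ₂ = 149.9 kmol/h.
Outlet amounts (n = n₀ + Σ ν·ξ):
  C: 735 − 1(177.1) − 1(149.9) = 407.9
  A: 0 + 1(177.1) = 177.1
  E: 0 + 1(149.9) = 149.9
  D: 0 + 2(149.9) = 299.9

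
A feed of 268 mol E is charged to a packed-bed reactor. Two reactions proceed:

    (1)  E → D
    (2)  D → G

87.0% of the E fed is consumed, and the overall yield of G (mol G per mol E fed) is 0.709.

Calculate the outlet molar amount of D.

Conversion of E: E consumed = 1ξ₁ = 0.87 × 268 → ξ₁ = 233.2 mol.
Yield of G: 1ξ₂ / 268 = 0.709 → ξ₂ = 190 mol.
Outlet amounts (n = n₀ + Σ ν·ξ):
  E: 268 − 1(233.2) = 34.84
  D: 0 + 1(233.2) − 1(190) = 43.15
  G: 0 + 1(190) = 190

43.1 mol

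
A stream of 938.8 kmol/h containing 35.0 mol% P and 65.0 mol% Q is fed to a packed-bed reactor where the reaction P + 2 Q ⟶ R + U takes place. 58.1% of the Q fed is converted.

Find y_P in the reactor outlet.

0.199

Q reacted = 0.581 × 610.2 = 354.5 kmol/h; ν_Q = −2, so ξ = 354.5/2 = 177.3 kmol/h.
Outlet amounts (n = n₀ + ν ξ):
  P: 328.6 − 1(177.3) = 151.3
  Q: 610.2 − 2(177.3) = 255.7
  R: 0 + 1(177.3) = 177.3
  U: 0 + 1(177.3) = 177.3
Total out = 761.5 kmol/h; y_P = 151.3 / 761.5 = 0.1987.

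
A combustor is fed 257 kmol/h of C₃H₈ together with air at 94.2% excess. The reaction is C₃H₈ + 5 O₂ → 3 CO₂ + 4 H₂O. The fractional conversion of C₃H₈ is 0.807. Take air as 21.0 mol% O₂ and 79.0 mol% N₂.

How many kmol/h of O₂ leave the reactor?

1460 kmol/h

Stoichiometric O₂ = 5 × 257 = 1285 kmol/h; O₂ fed = 1285 × 1.942 = 2495 kmol/h.
N₂ fed = 2495 × 79/21 = 9388 kmol/h.
Fuel reacted = 0.807 × 257 → ξ = 207.4 kmol/h.
Outlet (n = n₀ + ν ξ):
  C₃H₈: 257 − 1(207.4) = 49.6
  O₂: 2495 − 5(207.4) = 1458
  N₂: 9388 (inert)
  CO₂: 0 + 3(207.4) = 622.2
  H₂O: 0 + 4(207.4) = 829.6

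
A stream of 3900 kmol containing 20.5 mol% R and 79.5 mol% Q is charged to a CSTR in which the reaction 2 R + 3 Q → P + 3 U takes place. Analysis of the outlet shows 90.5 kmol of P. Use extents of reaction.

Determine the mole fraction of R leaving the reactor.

For P: n = n₀ + 1ξ → 90.5 = 0 + 1ξ, giving ξ = 90.5 kmol.
Outlet amounts (n = n₀ + ν ξ):
  R: 799.5 − 2(90.5) = 618.5
  Q: 3100 − 3(90.5) = 2829
  P: 0 + 1(90.5) = 90.5
  U: 0 + 3(90.5) = 271.5
Total out = 3810 kmol; y_R = 618.5 / 3810 = 0.1624.

0.162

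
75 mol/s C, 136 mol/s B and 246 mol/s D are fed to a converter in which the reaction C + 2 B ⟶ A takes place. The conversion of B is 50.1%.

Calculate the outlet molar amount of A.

34.1 mol/s

B reacted = 0.501 × 136 = 68.14 mol/s; ν_B = −2, so ξ = 68.14/2 = 34.07 mol/s.
Outlet amounts (n = n₀ + ν ξ):
  C: 75 − 1(34.07) = 40.93
  B: 136 − 2(34.07) = 67.86
  A: 0 + 1(34.07) = 34.07
  D: 246 (inert)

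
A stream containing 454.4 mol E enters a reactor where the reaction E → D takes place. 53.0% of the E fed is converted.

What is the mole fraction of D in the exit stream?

E reacted = 0.53 × 454.4 = 240.8 mol; ν_E = −1, so ξ = 240.8/1 = 240.8 mol.
Outlet amounts (n = n₀ + ν ξ):
  E: 454.4 − 1(240.8) = 213.6
  D: 0 + 1(240.8) = 240.8
Total out = 454.4 mol; y_D = 240.8 / 454.4 = 0.53.

0.53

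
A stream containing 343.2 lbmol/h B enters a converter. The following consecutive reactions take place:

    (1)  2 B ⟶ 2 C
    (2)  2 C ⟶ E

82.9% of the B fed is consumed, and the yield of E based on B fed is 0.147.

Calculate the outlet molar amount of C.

184 lbmol/h

Conversion of B: B consumed = 2ξ₁ = 0.829 × 343.2 → ξ₁ = 142.3 lbmol/h.
Yield of E: 1ξ₂ / 343.2 = 0.147 → ξ₂ = 50.45 lbmol/h.
Outlet amounts (n = n₀ + Σ ν·ξ):
  B: 343.2 − 2(142.3) = 58.69
  C: 0 + 2(142.3) − 2(50.45) = 183.6
  E: 0 + 1(50.45) = 50.45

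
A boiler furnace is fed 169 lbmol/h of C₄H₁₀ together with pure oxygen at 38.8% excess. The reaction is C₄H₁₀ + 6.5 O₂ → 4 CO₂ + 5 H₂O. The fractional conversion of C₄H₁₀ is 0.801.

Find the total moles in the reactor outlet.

Stoichiometric O₂ = 6.5 × 169 = 1098 lbmol/h; O₂ fed = 1098 × 1.388 = 1525 lbmol/h.
Fuel reacted = 0.801 × 169 → ξ = 135.4 lbmol/h.
Outlet (n = n₀ + ν ξ):
  C₄H₁₀: 169 − 1(135.4) = 33.63
  O₂: 1525 − 6.5(135.4) = 644.8
  CO₂: 0 + 4(135.4) = 541.5
  H₂O: 0 + 5(135.4) = 676.8
Total out = 33.63 + 644.8 + 541.5 + 676.8 = 1897 lbmol/h.

1900 lbmol/h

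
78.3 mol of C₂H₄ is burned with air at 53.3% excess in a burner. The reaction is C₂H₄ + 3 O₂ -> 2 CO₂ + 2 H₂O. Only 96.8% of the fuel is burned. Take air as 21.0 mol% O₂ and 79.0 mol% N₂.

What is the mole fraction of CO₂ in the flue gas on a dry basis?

Stoichiometric O₂ = 3 × 78.3 = 234.9 mol; O₂ fed = 234.9 × 1.533 = 360.1 mol.
N₂ fed = 360.1 × 79/21 = 1355 mol.
Fuel reacted = 0.968 × 78.3 → ξ = 75.79 mol.
Outlet (n = n₀ + ν ξ):
  C₂H₄: 78.3 − 1(75.79) = 2.506
  O₂: 360.1 − 3(75.79) = 132.7
  N₂: 1355 (inert)
  CO₂: 0 + 2(75.79) = 151.6
  H₂O: 0 + 2(75.79) = 151.6
Dry total = 1641 mol; y_CO₂ (dry) = 151.6 / 1641 = 0.09235.

0.0923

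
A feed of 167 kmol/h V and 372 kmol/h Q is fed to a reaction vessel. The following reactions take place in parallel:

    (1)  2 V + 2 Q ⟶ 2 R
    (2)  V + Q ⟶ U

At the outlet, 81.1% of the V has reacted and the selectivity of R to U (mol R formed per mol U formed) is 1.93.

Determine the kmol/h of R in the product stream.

Conversion of V: V consumed = 0.811 × 167 = 135.4 kmol/h = 2ξ₁ + 1ξ₂.
Selectivity: 2ξ₁ / (1ξ₂) = 1.93 → ξ₁ = 0.965 ξ₂.
Substitute: (2·0.965 + 1) ξ₂ = 135.4 → ξ₂ = 46.22 kmol/h, ξ₁ = 44.61 kmol/h.
Outlet amounts (n = n₀ + Σ ν·ξ):
  V: 167 − 2(44.61) − 1(46.22) = 31.56
  Q: 372 − 2(44.61) − 1(46.22) = 236.6
  R: 0 + 2(44.61) = 89.21
  U: 0 + 1(46.22) = 46.22

89.2 kmol/h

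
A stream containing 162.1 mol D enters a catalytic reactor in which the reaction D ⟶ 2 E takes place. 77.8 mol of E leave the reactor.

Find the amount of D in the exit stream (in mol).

123 mol

For E: n = n₀ + 2ξ → 77.8 = 0 + 2ξ, giving ξ = 38.9 mol.
Outlet amounts (n = n₀ + ν ξ):
  D: 162.1 − 1(38.9) = 123.2
  E: 0 + 2(38.9) = 77.8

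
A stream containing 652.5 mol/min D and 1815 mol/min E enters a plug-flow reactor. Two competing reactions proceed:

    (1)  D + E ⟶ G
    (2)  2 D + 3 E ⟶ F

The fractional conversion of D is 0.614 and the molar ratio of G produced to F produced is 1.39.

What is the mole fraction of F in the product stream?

Conversion of D: D consumed = 0.614 × 652.5 = 400.6 mol/min = 1ξ₁ + 2ξ₂.
Selectivity: 1ξ₁ / (1ξ₂) = 1.39 → ξ₁ = 1.39 ξ₂.
Substitute: (1·1.39 + 2) ξ₂ = 400.6 → ξ₂ = 118.2 mol/min, ξ₁ = 164.3 mol/min.
Outlet amounts (n = n₀ + Σ ν·ξ):
  D: 652.5 − 1(164.3) − 2(118.2) = 251.9
  E: 1815 − 1(164.3) − 3(118.2) = 1296
  G: 0 + 1(164.3) = 164.3
  F: 0 + 1(118.2) = 118.2
Total out = 1831 mol/min; y_F = 118.2 / 1831 = 0.06456.

0.0646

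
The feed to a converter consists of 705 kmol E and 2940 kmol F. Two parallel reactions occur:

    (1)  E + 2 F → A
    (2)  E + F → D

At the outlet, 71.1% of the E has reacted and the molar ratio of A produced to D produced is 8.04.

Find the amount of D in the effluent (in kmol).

55.4 kmol

Conversion of E: E consumed = 0.711 × 705 = 501.3 kmol = 1ξ₁ + 1ξ₂.
Selectivity: 1ξ₁ / (1ξ₂) = 8.04 → ξ₁ = 8.04 ξ₂.
Substitute: (1·8.04 + 1) ξ₂ = 501.3 → ξ₂ = 55.45 kmol, ξ₁ = 445.8 kmol.
Outlet amounts (n = n₀ + Σ ν·ξ):
  E: 705 − 1(445.8) − 1(55.45) = 203.7
  F: 2940 − 2(445.8) − 1(55.45) = 1993
  A: 0 + 1(445.8) = 445.8
  D: 0 + 1(55.45) = 55.45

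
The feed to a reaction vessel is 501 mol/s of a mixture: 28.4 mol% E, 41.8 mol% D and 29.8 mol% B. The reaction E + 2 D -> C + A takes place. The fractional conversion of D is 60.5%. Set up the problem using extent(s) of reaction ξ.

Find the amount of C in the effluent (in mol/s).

63.3 mol/s

D reacted = 0.605 × 209.4 = 126.7 mol/s; ν_D = −2, so ξ = 126.7/2 = 63.35 mol/s.
Outlet amounts (n = n₀ + ν ξ):
  E: 142.3 − 1(63.35) = 78.94
  D: 209.4 − 2(63.35) = 82.72
  C: 0 + 1(63.35) = 63.35
  A: 0 + 1(63.35) = 63.35
  B: 149.3 (inert)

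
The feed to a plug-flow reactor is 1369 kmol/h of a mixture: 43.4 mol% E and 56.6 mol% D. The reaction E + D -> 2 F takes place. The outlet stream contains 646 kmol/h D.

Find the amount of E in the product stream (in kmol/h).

465 kmol/h

For D: n = n₀ − 1ξ → 646 = 774.9 − 1ξ, giving ξ = 128.9 kmol/h.
Outlet amounts (n = n₀ + ν ξ):
  E: 594.1 − 1(128.9) = 465.3
  D: 774.9 − 1(128.9) = 646
  F: 0 + 2(128.9) = 257.7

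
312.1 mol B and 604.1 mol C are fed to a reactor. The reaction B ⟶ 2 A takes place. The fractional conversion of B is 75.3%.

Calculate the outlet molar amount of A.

470 mol

B reacted = 0.753 × 312.1 = 235 mol; ν_B = −1, so ξ = 235/1 = 235 mol.
Outlet amounts (n = n₀ + ν ξ):
  B: 312.1 − 1(235) = 77.09
  A: 0 + 2(235) = 470
  C: 604.1 (inert)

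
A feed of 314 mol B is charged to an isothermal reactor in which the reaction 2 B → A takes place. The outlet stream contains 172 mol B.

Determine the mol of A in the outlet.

For B: n = n₀ − 2ξ → 172 = 314 − 2ξ, giving ξ = 71 mol.
Outlet amounts (n = n₀ + ν ξ):
  B: 314 − 2(71) = 172
  A: 0 + 1(71) = 71

71 mol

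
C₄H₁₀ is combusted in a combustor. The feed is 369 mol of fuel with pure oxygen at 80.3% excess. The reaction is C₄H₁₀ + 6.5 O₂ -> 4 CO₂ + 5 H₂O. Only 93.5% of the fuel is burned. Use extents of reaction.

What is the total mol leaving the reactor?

Stoichiometric O₂ = 6.5 × 369 = 2398 mol; O₂ fed = 2398 × 1.803 = 4324 mol.
Fuel reacted = 0.935 × 369 → ξ = 345 mol.
Outlet (n = n₀ + ν ξ):
  C₄H₁₀: 369 − 1(345) = 23.98
  O₂: 4324 − 6.5(345) = 2082
  CO₂: 0 + 4(345) = 1380
  H₂O: 0 + 5(345) = 1725
Total out = 23.98 + 2082 + 1380 + 1725 = 5211 mol.

5210 mol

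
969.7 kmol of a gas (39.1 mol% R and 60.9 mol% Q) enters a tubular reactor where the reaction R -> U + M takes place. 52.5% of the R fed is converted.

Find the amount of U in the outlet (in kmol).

R reacted = 0.525 × 379.2 = 199.1 kmol; ν_R = −1, so ξ = 199.1/1 = 199.1 kmol.
Outlet amounts (n = n₀ + ν ξ):
  R: 379.2 − 1(199.1) = 180.1
  U: 0 + 1(199.1) = 199.1
  M: 0 + 1(199.1) = 199.1
  Q: 590.5 (inert)

199 kmol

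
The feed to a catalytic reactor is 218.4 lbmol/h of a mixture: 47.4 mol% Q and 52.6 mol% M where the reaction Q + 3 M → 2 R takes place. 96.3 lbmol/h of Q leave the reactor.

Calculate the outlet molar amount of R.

14.4 lbmol/h

For Q: n = n₀ − 1ξ → 96.3 = 103.5 − 1ξ, giving ξ = 7.222 lbmol/h.
Outlet amounts (n = n₀ + ν ξ):
  Q: 103.5 − 1(7.222) = 96.3
  M: 114.9 − 3(7.222) = 93.21
  R: 0 + 2(7.222) = 14.44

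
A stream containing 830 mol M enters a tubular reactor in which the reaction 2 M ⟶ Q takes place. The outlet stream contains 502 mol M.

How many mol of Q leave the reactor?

164 mol

For M: n = n₀ − 2ξ → 502 = 830 − 2ξ, giving ξ = 164 mol.
Outlet amounts (n = n₀ + ν ξ):
  M: 830 − 2(164) = 502
  Q: 0 + 1(164) = 164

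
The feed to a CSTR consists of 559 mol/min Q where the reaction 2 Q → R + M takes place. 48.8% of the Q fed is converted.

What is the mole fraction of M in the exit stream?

Q reacted = 0.488 × 559 = 272.8 mol/min; ν_Q = −2, so ξ = 272.8/2 = 136.4 mol/min.
Outlet amounts (n = n₀ + ν ξ):
  Q: 559 − 2(136.4) = 286.2
  R: 0 + 1(136.4) = 136.4
  M: 0 + 1(136.4) = 136.4
Total out = 559 mol/min; y_M = 136.4 / 559 = 0.244.

0.244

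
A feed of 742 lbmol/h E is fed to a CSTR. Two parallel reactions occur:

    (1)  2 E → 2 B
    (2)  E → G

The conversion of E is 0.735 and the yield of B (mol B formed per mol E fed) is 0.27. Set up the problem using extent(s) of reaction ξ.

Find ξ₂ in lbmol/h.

Yield of B: 2ξ₁ / 742 = 0.27 → ξ₁ = 100.2 lbmol/h.
Conversion of E: 2ξ₁ + 1ξ₂ = 0.735 × 742 = 545.4 → ξ₂ = 345 lbmol/h.
Outlet amounts (n = n₀ + Σ ν·ξ):
  E: 742 − 2(100.2) − 1(345) = 196.6
  B: 0 + 2(100.2) = 200.3
  G: 0 + 1(345) = 345

ξ₂ = 345 lbmol/h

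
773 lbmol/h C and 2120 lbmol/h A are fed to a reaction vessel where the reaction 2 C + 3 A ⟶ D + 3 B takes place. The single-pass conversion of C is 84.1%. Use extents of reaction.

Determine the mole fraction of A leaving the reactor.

C reacted = 0.841 × 773 = 650.1 lbmol/h; ν_C = −2, so ξ = 650.1/2 = 325 lbmol/h.
Outlet amounts (n = n₀ + ν ξ):
  C: 773 − 2(325) = 122.9
  A: 2120 − 3(325) = 1145
  D: 0 + 1(325) = 325
  B: 0 + 3(325) = 975.1
Total out = 2568 lbmol/h; y_A = 1145 / 2568 = 0.4458.

0.446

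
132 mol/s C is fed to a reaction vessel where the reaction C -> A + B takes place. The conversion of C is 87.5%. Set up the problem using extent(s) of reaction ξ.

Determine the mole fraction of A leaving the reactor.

0.467

C reacted = 0.875 × 132 = 115.5 mol/s; ν_C = −1, so ξ = 115.5/1 = 115.5 mol/s.
Outlet amounts (n = n₀ + ν ξ):
  C: 132 − 1(115.5) = 16.5
  A: 0 + 1(115.5) = 115.5
  B: 0 + 1(115.5) = 115.5
Total out = 247.5 mol/s; y_A = 115.5 / 247.5 = 0.4667.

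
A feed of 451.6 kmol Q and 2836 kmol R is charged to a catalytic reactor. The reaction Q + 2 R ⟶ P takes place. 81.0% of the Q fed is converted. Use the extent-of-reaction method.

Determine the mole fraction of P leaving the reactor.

0.143

Q reacted = 0.81 × 451.6 = 365.8 kmol; ν_Q = −1, so ξ = 365.8/1 = 365.8 kmol.
Outlet amounts (n = n₀ + ν ξ):
  Q: 451.6 − 1(365.8) = 85.8
  R: 2836 − 2(365.8) = 2104
  P: 0 + 1(365.8) = 365.8
Total out = 2556 kmol; y_P = 365.8 / 2556 = 0.1431.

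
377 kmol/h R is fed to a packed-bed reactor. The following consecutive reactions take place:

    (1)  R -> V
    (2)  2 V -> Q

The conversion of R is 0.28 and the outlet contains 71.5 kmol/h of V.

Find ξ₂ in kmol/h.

ξ₂ = 17 kmol/h

Conversion of R: R consumed = 1ξ₁ = 0.28 × 377 → ξ₁ = 105.6 kmol/h.
V balance: n_V = 0 + 1ξ₁ − 2ξ₂ = 71.5 → ξ₂ = (1·105.6 − 71.5)/2 = 17.03 kmol/h.
Outlet amounts (n = n₀ + Σ ν·ξ):
  R: 377 − 1(105.6) = 271.4
  V: 0 + 1(105.6) − 2(17.03) = 71.5
  Q: 0 + 1(17.03) = 17.03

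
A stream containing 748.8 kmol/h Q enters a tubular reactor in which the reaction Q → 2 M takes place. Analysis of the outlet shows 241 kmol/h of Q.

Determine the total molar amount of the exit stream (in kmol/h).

For Q: n = n₀ − 1ξ → 241 = 748.8 − 1ξ, giving ξ = 507.8 kmol/h.
Outlet amounts (n = n₀ + ν ξ):
  Q: 748.8 − 1(507.8) = 241
  M: 0 + 2(507.8) = 1016
Total out = 241 + 1016 = 1257 kmol/h.

1260 kmol/h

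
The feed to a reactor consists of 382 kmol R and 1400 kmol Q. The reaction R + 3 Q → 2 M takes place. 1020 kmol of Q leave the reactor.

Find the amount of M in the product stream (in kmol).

For Q: n = n₀ − 3ξ → 1020 = 1400 − 3ξ, giving ξ = 126.7 kmol.
Outlet amounts (n = n₀ + ν ξ):
  R: 382 − 1(126.7) = 255.3
  Q: 1400 − 3(126.7) = 1020
  M: 0 + 2(126.7) = 253.3

253 kmol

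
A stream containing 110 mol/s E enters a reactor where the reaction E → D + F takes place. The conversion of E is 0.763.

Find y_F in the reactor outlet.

E reacted = 0.763 × 110 = 83.93 mol/s; ν_E = −1, so ξ = 83.93/1 = 83.93 mol/s.
Outlet amounts (n = n₀ + ν ξ):
  E: 110 − 1(83.93) = 26.07
  D: 0 + 1(83.93) = 83.93
  F: 0 + 1(83.93) = 83.93
Total out = 193.9 mol/s; y_F = 83.93 / 193.9 = 0.4328.

0.433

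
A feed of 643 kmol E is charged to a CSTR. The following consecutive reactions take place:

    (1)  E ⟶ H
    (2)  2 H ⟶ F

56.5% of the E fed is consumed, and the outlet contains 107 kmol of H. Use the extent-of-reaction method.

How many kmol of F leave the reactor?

128 kmol

Conversion of E: E consumed = 1ξ₁ = 0.565 × 643 → ξ₁ = 363.3 kmol.
H balance: n_H = 0 + 1ξ₁ − 2ξ₂ = 107 → ξ₂ = (1·363.3 − 107)/2 = 128.1 kmol.
Outlet amounts (n = n₀ + Σ ν·ξ):
  E: 643 − 1(363.3) = 279.7
  H: 0 + 1(363.3) − 2(128.1) = 107
  F: 0 + 1(128.1) = 128.1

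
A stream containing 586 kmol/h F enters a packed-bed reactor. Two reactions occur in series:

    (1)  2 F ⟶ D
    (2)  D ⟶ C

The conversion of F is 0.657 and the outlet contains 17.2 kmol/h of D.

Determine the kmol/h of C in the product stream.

175 kmol/h

Conversion of F: F consumed = 2ξ₁ = 0.657 × 586 → ξ₁ = 192.5 kmol/h.
D balance: n_D = 0 + 1ξ₁ − 1ξ₂ = 17.2 → ξ₂ = (1·192.5 − 17.2)/1 = 175.3 kmol/h.
Outlet amounts (n = n₀ + Σ ν·ξ):
  F: 586 − 2(192.5) = 201
  D: 0 + 1(192.5) − 1(175.3) = 17.2
  C: 0 + 1(175.3) = 175.3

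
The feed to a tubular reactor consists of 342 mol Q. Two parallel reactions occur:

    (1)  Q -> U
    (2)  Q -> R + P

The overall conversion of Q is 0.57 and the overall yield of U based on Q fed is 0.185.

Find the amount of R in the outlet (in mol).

132 mol

Yield of U: 1ξ₁ / 342 = 0.185 → ξ₁ = 63.27 mol.
Conversion of Q: 1ξ₁ + 1ξ₂ = 0.57 × 342 = 194.9 → ξ₂ = 131.7 mol.
Outlet amounts (n = n₀ + Σ ν·ξ):
  Q: 342 − 1(63.27) − 1(131.7) = 147.1
  U: 0 + 1(63.27) = 63.27
  R: 0 + 1(131.7) = 131.7
  P: 0 + 1(131.7) = 131.7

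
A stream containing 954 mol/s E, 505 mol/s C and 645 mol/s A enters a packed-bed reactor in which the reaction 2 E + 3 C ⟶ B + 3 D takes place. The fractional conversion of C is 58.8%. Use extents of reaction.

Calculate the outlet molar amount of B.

99 mol/s

C reacted = 0.588 × 505 = 296.9 mol/s; ν_C = −3, so ξ = 296.9/3 = 98.98 mol/s.
Outlet amounts (n = n₀ + ν ξ):
  E: 954 − 2(98.98) = 756
  C: 505 − 3(98.98) = 208.1
  B: 0 + 1(98.98) = 98.98
  D: 0 + 3(98.98) = 296.9
  A: 645 (inert)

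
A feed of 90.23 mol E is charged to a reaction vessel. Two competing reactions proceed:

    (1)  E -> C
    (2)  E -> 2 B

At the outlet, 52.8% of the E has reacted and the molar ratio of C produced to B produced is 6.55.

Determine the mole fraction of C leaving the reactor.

0.473

Conversion of E: E consumed = 0.528 × 90.23 = 47.64 mol = 1ξ₁ + 1ξ₂.
Selectivity: 1ξ₁ / (2ξ₂) = 6.55 → ξ₁ = 13.1 ξ₂.
Substitute: (1·13.1 + 1) ξ₂ = 47.64 → ξ₂ = 3.379 mol, ξ₁ = 44.26 mol.
Outlet amounts (n = n₀ + Σ ν·ξ):
  E: 90.23 − 1(44.26) − 1(3.379) = 42.59
  C: 0 + 1(44.26) = 44.26
  B: 0 + 2(3.379) = 6.758
Total out = 93.61 mol; y_C = 44.26 / 93.61 = 0.4728.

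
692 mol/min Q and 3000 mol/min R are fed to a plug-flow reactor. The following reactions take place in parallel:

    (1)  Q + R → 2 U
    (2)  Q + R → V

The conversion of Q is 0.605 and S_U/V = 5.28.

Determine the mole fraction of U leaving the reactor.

Conversion of Q: Q consumed = 0.605 × 692 = 418.7 mol/min = 1ξ₁ + 1ξ₂.
Selectivity: 2ξ₁ / (1ξ₂) = 5.28 → ξ₁ = 2.64 ξ₂.
Substitute: (1·2.64 + 1) ξ₂ = 418.7 → ξ₂ = 115 mol/min, ξ₁ = 303.6 mol/min.
Outlet amounts (n = n₀ + Σ ν·ξ):
  Q: 692 − 1(303.6) − 1(115) = 273.3
  R: 3000 − 1(303.6) − 1(115) = 2581
  U: 0 + 2(303.6) = 607.3
  V: 0 + 1(115) = 115
Total out = 3577 mol/min; y_U = 607.3 / 3577 = 0.1698.

0.17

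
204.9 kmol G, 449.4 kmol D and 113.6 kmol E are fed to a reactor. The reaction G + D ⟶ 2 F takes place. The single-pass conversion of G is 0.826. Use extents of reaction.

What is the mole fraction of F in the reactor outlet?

0.441

G reacted = 0.826 × 204.9 = 169.2 kmol; ν_G = −1, so ξ = 169.2/1 = 169.2 kmol.
Outlet amounts (n = n₀ + ν ξ):
  G: 204.9 − 1(169.2) = 35.65
  D: 449.4 − 1(169.2) = 280.2
  F: 0 + 2(169.2) = 338.5
  E: 113.6 (inert)
Total out = 767.9 kmol; y_F = 338.5 / 767.9 = 0.4408.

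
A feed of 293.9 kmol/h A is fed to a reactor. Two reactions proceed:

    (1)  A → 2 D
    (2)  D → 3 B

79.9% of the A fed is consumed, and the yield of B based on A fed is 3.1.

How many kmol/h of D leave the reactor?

Conversion of A: A consumed = 1ξ₁ = 0.799 × 293.9 → ξ₁ = 234.8 kmol/h.
Yield of B: 3ξ₂ / 293.9 = 3.1 → ξ₂ = 303.7 kmol/h.
Outlet amounts (n = n₀ + Σ ν·ξ):
  A: 293.9 − 1(234.8) = 59.07
  D: 0 + 2(234.8) − 1(303.7) = 166
  B: 0 + 3(303.7) = 911.1

166 kmol/h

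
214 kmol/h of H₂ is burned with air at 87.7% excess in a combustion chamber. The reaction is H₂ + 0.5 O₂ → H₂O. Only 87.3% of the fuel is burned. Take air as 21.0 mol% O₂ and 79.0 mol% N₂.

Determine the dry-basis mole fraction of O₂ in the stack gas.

Stoichiometric O₂ = 0.5 × 214 = 107 kmol/h; O₂ fed = 107 × 1.877 = 200.8 kmol/h.
N₂ fed = 200.8 × 79/21 = 755.5 kmol/h.
Fuel reacted = 0.873 × 214 → ξ = 186.8 kmol/h.
Outlet (n = n₀ + ν ξ):
  H₂: 214 − 1(186.8) = 27.18
  O₂: 200.8 − 0.5(186.8) = 107.4
  N₂: 755.5 (inert)
  H₂O: 0 + 1(186.8) = 186.8
Dry total = 890.1 kmol/h; y_O₂ (dry) = 107.4 / 890.1 = 0.1207.

0.121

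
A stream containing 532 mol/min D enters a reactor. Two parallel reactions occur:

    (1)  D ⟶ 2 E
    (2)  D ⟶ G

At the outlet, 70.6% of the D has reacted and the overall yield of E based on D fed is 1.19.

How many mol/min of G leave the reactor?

Yield of E: 2ξ₁ / 532 = 1.19 → ξ₁ = 316.5 mol/min.
Conversion of D: 1ξ₁ + 1ξ₂ = 0.706 × 532 = 375.6 → ξ₂ = 59.05 mol/min.
Outlet amounts (n = n₀ + Σ ν·ξ):
  D: 532 − 1(316.5) − 1(59.05) = 156.4
  E: 0 + 2(316.5) = 633.1
  G: 0 + 1(59.05) = 59.05

59.1 mol/min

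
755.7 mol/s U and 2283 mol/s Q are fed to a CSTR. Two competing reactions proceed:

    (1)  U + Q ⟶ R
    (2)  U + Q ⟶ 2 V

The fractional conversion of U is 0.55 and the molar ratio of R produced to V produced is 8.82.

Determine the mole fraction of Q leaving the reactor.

0.706

Conversion of U: U consumed = 0.55 × 755.7 = 415.6 mol/s = 1ξ₁ + 1ξ₂.
Selectivity: 1ξ₁ / (2ξ₂) = 8.82 → ξ₁ = 17.64 ξ₂.
Substitute: (1·17.64 + 1) ξ₂ = 415.6 → ξ₂ = 22.3 mol/s, ξ₁ = 393.3 mol/s.
Outlet amounts (n = n₀ + Σ ν·ξ):
  U: 755.7 − 1(393.3) − 1(22.3) = 340.1
  Q: 2283 − 1(393.3) − 1(22.3) = 1867
  R: 0 + 1(393.3) = 393.3
  V: 0 + 2(22.3) = 44.6
Total out = 2645 mol/s; y_Q = 1867 / 2645 = 0.7059.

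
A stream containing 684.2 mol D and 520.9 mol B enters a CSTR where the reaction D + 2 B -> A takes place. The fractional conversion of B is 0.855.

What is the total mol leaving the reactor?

760 mol

B reacted = 0.855 × 520.9 = 445.4 mol; ν_B = −2, so ξ = 445.4/2 = 222.7 mol.
Outlet amounts (n = n₀ + ν ξ):
  D: 684.2 − 1(222.7) = 461.5
  B: 520.9 − 2(222.7) = 75.53
  A: 0 + 1(222.7) = 222.7
Total out = 461.5 + 75.53 + 222.7 = 759.7 mol.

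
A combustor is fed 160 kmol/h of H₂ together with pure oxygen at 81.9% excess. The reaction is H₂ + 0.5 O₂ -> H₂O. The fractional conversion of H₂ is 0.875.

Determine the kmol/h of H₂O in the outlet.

140 kmol/h

Stoichiometric O₂ = 0.5 × 160 = 80 kmol/h; O₂ fed = 80 × 1.819 = 145.5 kmol/h.
Fuel reacted = 0.875 × 160 → ξ = 140 kmol/h.
Outlet (n = n₀ + ν ξ):
  H₂: 160 − 1(140) = 20
  O₂: 145.5 − 0.5(140) = 75.52
  H₂O: 0 + 1(140) = 140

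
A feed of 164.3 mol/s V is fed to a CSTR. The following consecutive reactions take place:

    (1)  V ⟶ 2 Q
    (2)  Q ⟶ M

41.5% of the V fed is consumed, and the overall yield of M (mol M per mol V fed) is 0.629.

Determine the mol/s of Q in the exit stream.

Conversion of V: V consumed = 1ξ₁ = 0.415 × 164.3 → ξ₁ = 68.18 mol/s.
Yield of M: 1ξ₂ / 164.3 = 0.629 → ξ₂ = 103.3 mol/s.
Outlet amounts (n = n₀ + Σ ν·ξ):
  V: 164.3 − 1(68.18) = 96.12
  Q: 0 + 2(68.18) − 1(103.3) = 33.02
  M: 0 + 1(103.3) = 103.3

33 mol/s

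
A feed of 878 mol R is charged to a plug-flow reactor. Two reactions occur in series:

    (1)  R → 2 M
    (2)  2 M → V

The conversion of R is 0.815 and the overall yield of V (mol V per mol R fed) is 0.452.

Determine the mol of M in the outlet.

Conversion of R: R consumed = 1ξ₁ = 0.815 × 878 → ξ₁ = 715.6 mol.
Yield of V: 1ξ₂ / 878 = 0.452 → ξ₂ = 396.9 mol.
Outlet amounts (n = n₀ + Σ ν·ξ):
  R: 878 − 1(715.6) = 162.4
  M: 0 + 2(715.6) − 2(396.9) = 637.4
  V: 0 + 1(396.9) = 396.9

637 mol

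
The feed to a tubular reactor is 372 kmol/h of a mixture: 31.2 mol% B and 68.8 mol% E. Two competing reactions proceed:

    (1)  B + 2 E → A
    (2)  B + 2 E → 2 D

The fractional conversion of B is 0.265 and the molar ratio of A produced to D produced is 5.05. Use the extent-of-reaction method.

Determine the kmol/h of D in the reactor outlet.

5.54 kmol/h

Conversion of B: B consumed = 0.265 × 116.1 = 30.76 kmol/h = 1ξ₁ + 1ξ₂.
Selectivity: 1ξ₁ / (2ξ₂) = 5.05 → ξ₁ = 10.1 ξ₂.
Substitute: (1·10.1 + 1) ξ₂ = 30.76 → ξ₂ = 2.771 kmol/h, ξ₁ = 27.99 kmol/h.
Outlet amounts (n = n₀ + Σ ν·ξ):
  B: 116.1 − 1(27.99) − 1(2.771) = 85.31
  E: 255.9 − 2(27.99) − 2(2.771) = 194.4
  A: 0 + 1(27.99) = 27.99
  D: 0 + 2(2.771) = 5.542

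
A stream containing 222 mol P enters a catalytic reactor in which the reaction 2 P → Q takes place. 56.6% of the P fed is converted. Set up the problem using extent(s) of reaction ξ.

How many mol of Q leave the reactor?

62.8 mol

P reacted = 0.566 × 222 = 125.7 mol; ν_P = −2, so ξ = 125.7/2 = 62.83 mol.
Outlet amounts (n = n₀ + ν ξ):
  P: 222 − 2(62.83) = 96.35
  Q: 0 + 1(62.83) = 62.83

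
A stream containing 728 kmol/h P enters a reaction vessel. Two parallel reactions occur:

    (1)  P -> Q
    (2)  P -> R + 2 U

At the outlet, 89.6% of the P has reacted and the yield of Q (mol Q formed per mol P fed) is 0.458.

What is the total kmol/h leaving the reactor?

1370 kmol/h

Yield of Q: 1ξ₁ / 728 = 0.458 → ξ₁ = 333.4 kmol/h.
Conversion of P: 1ξ₁ + 1ξ₂ = 0.896 × 728 = 652.3 → ξ₂ = 318.9 kmol/h.
Outlet amounts (n = n₀ + Σ ν·ξ):
  P: 728 − 1(333.4) − 1(318.9) = 75.71
  Q: 0 + 1(333.4) = 333.4
  R: 0 + 1(318.9) = 318.9
  U: 0 + 2(318.9) = 637.7
Total out = 75.71 + 333.4 + 318.9 + 637.7 = 1366 kmol/h.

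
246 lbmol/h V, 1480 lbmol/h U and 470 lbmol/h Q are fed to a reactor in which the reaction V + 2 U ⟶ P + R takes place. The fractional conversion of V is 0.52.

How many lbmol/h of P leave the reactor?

V reacted = 0.52 × 246 = 127.9 lbmol/h; ν_V = −1, so ξ = 127.9/1 = 127.9 lbmol/h.
Outlet amounts (n = n₀ + ν ξ):
  V: 246 − 1(127.9) = 118.1
  U: 1480 − 2(127.9) = 1224
  P: 0 + 1(127.9) = 127.9
  R: 0 + 1(127.9) = 127.9
  Q: 470 (inert)

128 lbmol/h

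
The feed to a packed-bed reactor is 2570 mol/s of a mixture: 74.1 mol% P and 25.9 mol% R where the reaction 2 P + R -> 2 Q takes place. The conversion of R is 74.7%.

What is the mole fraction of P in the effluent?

0.439

R reacted = 0.747 × 665.6 = 497.2 mol/s; ν_R = −1, so ξ = 497.2/1 = 497.2 mol/s.
Outlet amounts (n = n₀ + ν ξ):
  P: 1904 − 2(497.2) = 909.9
  R: 665.6 − 1(497.2) = 168.4
  Q: 0 + 2(497.2) = 994.5
Total out = 2073 mol/s; y_P = 909.9 / 2073 = 0.439.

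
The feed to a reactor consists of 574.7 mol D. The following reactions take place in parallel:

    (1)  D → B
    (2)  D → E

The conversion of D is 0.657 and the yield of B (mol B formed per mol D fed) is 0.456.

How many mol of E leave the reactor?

Yield of B: 1ξ₁ / 574.7 = 0.456 → ξ₁ = 262.1 mol.
Conversion of D: 1ξ₁ + 1ξ₂ = 0.657 × 574.7 = 377.6 → ξ₂ = 115.5 mol.
Outlet amounts (n = n₀ + Σ ν·ξ):
  D: 574.7 − 1(262.1) − 1(115.5) = 197.1
  B: 0 + 1(262.1) = 262.1
  E: 0 + 1(115.5) = 115.5

116 mol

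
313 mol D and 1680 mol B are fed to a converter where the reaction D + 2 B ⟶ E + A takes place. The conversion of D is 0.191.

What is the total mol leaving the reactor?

D reacted = 0.191 × 313 = 59.78 mol; ν_D = −1, so ξ = 59.78/1 = 59.78 mol.
Outlet amounts (n = n₀ + ν ξ):
  D: 313 − 1(59.78) = 253.2
  B: 1680 − 2(59.78) = 1560
  E: 0 + 1(59.78) = 59.78
  A: 0 + 1(59.78) = 59.78
Total out = 253.2 + 1560 + 59.78 + 59.78 = 1933 mol.

1930 mol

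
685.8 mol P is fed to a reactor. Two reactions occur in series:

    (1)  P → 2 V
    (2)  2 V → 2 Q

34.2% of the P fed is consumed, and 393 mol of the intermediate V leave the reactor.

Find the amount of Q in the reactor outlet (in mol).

Conversion of P: P consumed = 1ξ₁ = 0.342 × 685.8 → ξ₁ = 234.5 mol.
V balance: n_V = 0 + 2ξ₁ − 2ξ₂ = 393 → ξ₂ = (2·234.5 − 393)/2 = 38.04 mol.
Outlet amounts (n = n₀ + Σ ν·ξ):
  P: 685.8 − 1(234.5) = 451.3
  V: 0 + 2(234.5) − 2(38.04) = 393
  Q: 0 + 2(38.04) = 76.09

76.1 mol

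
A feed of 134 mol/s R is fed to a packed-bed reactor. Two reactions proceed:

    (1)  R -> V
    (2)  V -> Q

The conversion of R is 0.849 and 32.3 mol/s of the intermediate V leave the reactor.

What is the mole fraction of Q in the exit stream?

0.608

Conversion of R: R consumed = 1ξ₁ = 0.849 × 134 → ξ₁ = 113.8 mol/s.
V balance: n_V = 0 + 1ξ₁ − 1ξ₂ = 32.3 → ξ₂ = (1·113.8 − 32.3)/1 = 81.47 mol/s.
Outlet amounts (n = n₀ + Σ ν·ξ):
  R: 134 − 1(113.8) = 20.23
  V: 0 + 1(113.8) − 1(81.47) = 32.3
  Q: 0 + 1(81.47) = 81.47
Total out = 134 mol/s; y_Q = 81.47 / 134 = 0.608.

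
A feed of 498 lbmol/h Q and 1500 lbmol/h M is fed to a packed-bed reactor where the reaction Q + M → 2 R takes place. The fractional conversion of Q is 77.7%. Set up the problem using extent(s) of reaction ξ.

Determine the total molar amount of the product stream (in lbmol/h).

2000 lbmol/h

Q reacted = 0.777 × 498 = 386.9 lbmol/h; ν_Q = −1, so ξ = 386.9/1 = 386.9 lbmol/h.
Outlet amounts (n = n₀ + ν ξ):
  Q: 498 − 1(386.9) = 111.1
  M: 1500 − 1(386.9) = 1113
  R: 0 + 2(386.9) = 773.9
Total out = 111.1 + 1113 + 773.9 = 1998 lbmol/h.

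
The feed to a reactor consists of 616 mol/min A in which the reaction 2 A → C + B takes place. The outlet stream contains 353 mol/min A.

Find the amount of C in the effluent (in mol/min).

132 mol/min

For A: n = n₀ − 2ξ → 353 = 616 − 2ξ, giving ξ = 131.5 mol/min.
Outlet amounts (n = n₀ + ν ξ):
  A: 616 − 2(131.5) = 353
  C: 0 + 1(131.5) = 131.5
  B: 0 + 1(131.5) = 131.5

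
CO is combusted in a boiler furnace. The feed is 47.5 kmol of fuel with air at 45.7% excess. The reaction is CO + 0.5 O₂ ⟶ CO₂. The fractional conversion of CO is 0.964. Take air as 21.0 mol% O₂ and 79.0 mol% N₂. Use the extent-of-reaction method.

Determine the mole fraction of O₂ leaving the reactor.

Stoichiometric O₂ = 0.5 × 47.5 = 23.75 kmol; O₂ fed = 23.75 × 1.457 = 34.6 kmol.
N₂ fed = 34.6 × 79/21 = 130.2 kmol.
Fuel reacted = 0.964 × 47.5 → ξ = 45.79 kmol.
Outlet (n = n₀ + ν ξ):
  CO: 47.5 − 1(45.79) = 1.71
  O₂: 34.6 − 0.5(45.79) = 11.71
  N₂: 130.2 (inert)
  CO₂: 0 + 1(45.79) = 45.79
Total out = 189.4 kmol; y_O₂ = 11.71 / 189.4 = 0.06183.

0.0618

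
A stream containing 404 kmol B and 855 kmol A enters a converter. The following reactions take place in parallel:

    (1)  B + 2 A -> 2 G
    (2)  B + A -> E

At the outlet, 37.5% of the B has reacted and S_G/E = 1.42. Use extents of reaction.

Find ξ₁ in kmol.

ξ₁ = 62.9 kmol

Conversion of B: B consumed = 0.375 × 404 = 151.5 kmol = 1ξ₁ + 1ξ₂.
Selectivity: 2ξ₁ / (1ξ₂) = 1.42 → ξ₁ = 0.71 ξ₂.
Substitute: (1·0.71 + 1) ξ₂ = 151.5 → ξ₂ = 88.6 kmol, ξ₁ = 62.9 kmol.
Outlet amounts (n = n₀ + Σ ν·ξ):
  B: 404 − 1(62.9) − 1(88.6) = 252.5
  A: 855 − 2(62.9) − 1(88.6) = 640.6
  G: 0 + 2(62.9) = 125.8
  E: 0 + 1(88.6) = 88.6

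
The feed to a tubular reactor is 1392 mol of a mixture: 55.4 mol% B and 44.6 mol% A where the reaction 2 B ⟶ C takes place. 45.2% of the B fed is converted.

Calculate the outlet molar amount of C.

174 mol

B reacted = 0.452 × 771.2 = 348.6 mol; ν_B = −2, so ξ = 348.6/2 = 174.3 mol.
Outlet amounts (n = n₀ + ν ξ):
  B: 771.2 − 2(174.3) = 422.6
  C: 0 + 1(174.3) = 174.3
  A: 620.8 (inert)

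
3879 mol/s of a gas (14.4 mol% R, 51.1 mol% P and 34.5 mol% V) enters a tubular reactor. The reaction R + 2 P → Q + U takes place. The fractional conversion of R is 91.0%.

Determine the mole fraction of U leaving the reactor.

0.151

R reacted = 0.91 × 558.6 = 508.3 mol/s; ν_R = −1, so ξ = 508.3/1 = 508.3 mol/s.
Outlet amounts (n = n₀ + ν ξ):
  R: 558.6 − 1(508.3) = 50.27
  P: 1982 − 2(508.3) = 965.6
  Q: 0 + 1(508.3) = 508.3
  U: 0 + 1(508.3) = 508.3
  V: 1338 (inert)
Total out = 3371 mol/s; y_U = 508.3 / 3371 = 0.1508.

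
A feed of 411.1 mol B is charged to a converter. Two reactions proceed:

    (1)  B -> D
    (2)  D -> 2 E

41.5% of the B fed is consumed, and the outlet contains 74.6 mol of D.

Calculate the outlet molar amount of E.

Conversion of B: B consumed = 1ξ₁ = 0.415 × 411.1 → ξ₁ = 170.6 mol.
D balance: n_D = 0 + 1ξ₁ − 1ξ₂ = 74.6 → ξ₂ = (1·170.6 − 74.6)/1 = 96.01 mol.
Outlet amounts (n = n₀ + Σ ν·ξ):
  B: 411.1 − 1(170.6) = 240.5
  D: 0 + 1(170.6) − 1(96.01) = 74.6
  E: 0 + 2(96.01) = 192

192 mol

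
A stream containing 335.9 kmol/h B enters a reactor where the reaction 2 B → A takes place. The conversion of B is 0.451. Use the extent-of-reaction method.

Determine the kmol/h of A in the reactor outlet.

75.7 kmol/h

B reacted = 0.451 × 335.9 = 151.5 kmol/h; ν_B = −2, so ξ = 151.5/2 = 75.75 kmol/h.
Outlet amounts (n = n₀ + ν ξ):
  B: 335.9 − 2(75.75) = 184.4
  A: 0 + 1(75.75) = 75.75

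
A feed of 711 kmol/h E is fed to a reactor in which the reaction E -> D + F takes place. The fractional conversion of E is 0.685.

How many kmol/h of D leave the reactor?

487 kmol/h

E reacted = 0.685 × 711 = 487 kmol/h; ν_E = −1, so ξ = 487/1 = 487 kmol/h.
Outlet amounts (n = n₀ + ν ξ):
  E: 711 − 1(487) = 224
  D: 0 + 1(487) = 487
  F: 0 + 1(487) = 487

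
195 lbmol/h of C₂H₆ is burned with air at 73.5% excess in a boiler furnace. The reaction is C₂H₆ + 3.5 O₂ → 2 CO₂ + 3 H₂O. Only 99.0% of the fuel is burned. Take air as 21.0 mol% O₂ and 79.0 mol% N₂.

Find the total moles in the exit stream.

Stoichiometric O₂ = 3.5 × 195 = 682.5 lbmol/h; O₂ fed = 682.5 × 1.735 = 1184 lbmol/h.
N₂ fed = 1184 × 79/21 = 4455 lbmol/h.
Fuel reacted = 0.99 × 195 → ξ = 193.1 lbmol/h.
Outlet (n = n₀ + ν ξ):
  C₂H₆: 195 − 1(193.1) = 1.95
  O₂: 1184 − 3.5(193.1) = 508.5
  N₂: 4455 (inert)
  CO₂: 0 + 2(193.1) = 386.1
  H₂O: 0 + 3(193.1) = 579.2
Total out = 1.95 + 508.5 + 4455 + 386.1 + 579.2 = 5930 lbmol/h.

5930 lbmol/h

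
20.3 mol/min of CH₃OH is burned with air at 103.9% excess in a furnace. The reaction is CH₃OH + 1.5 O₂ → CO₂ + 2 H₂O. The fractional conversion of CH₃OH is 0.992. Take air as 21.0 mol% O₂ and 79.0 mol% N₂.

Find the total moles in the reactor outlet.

326 mol/min

Stoichiometric O₂ = 1.5 × 20.3 = 30.45 mol/min; O₂ fed = 30.45 × 2.039 = 62.09 mol/min.
N₂ fed = 62.09 × 79/21 = 233.6 mol/min.
Fuel reacted = 0.992 × 20.3 → ξ = 20.14 mol/min.
Outlet (n = n₀ + ν ξ):
  CH₃OH: 20.3 − 1(20.14) = 0.1624
  O₂: 62.09 − 1.5(20.14) = 31.88
  N₂: 233.6 (inert)
  CO₂: 0 + 1(20.14) = 20.14
  H₂O: 0 + 2(20.14) = 40.28
Total out = 0.1624 + 31.88 + 233.6 + 20.14 + 40.28 = 326 mol/min.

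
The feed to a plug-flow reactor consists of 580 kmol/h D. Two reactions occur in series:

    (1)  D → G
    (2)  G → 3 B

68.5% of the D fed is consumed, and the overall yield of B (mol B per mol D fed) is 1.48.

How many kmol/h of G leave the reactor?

111 kmol/h

Conversion of D: D consumed = 1ξ₁ = 0.685 × 580 → ξ₁ = 397.3 kmol/h.
Yield of B: 3ξ₂ / 580 = 1.48 → ξ₂ = 286.1 kmol/h.
Outlet amounts (n = n₀ + Σ ν·ξ):
  D: 580 − 1(397.3) = 182.7
  G: 0 + 1(397.3) − 1(286.1) = 111.2
  B: 0 + 3(286.1) = 858.4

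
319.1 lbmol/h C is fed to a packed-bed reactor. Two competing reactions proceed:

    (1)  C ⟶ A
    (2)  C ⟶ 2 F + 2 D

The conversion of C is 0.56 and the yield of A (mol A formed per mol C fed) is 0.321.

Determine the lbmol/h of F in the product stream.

153 lbmol/h

Yield of A: 1ξ₁ / 319.1 = 0.321 → ξ₁ = 102.4 lbmol/h.
Conversion of C: 1ξ₁ + 1ξ₂ = 0.56 × 319.1 = 178.7 → ξ₂ = 76.26 lbmol/h.
Outlet amounts (n = n₀ + Σ ν·ξ):
  C: 319.1 − 1(102.4) − 1(76.26) = 140.4
  A: 0 + 1(102.4) = 102.4
  F: 0 + 2(76.26) = 152.5
  D: 0 + 2(76.26) = 152.5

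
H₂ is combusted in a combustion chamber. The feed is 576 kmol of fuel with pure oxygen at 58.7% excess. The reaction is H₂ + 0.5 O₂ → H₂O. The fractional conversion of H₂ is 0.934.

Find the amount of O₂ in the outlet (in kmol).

188 kmol

Stoichiometric O₂ = 0.5 × 576 = 288 kmol; O₂ fed = 288 × 1.587 = 457.1 kmol.
Fuel reacted = 0.934 × 576 → ξ = 538 kmol.
Outlet (n = n₀ + ν ξ):
  H₂: 576 − 1(538) = 38.02
  O₂: 457.1 − 0.5(538) = 188.1
  H₂O: 0 + 1(538) = 538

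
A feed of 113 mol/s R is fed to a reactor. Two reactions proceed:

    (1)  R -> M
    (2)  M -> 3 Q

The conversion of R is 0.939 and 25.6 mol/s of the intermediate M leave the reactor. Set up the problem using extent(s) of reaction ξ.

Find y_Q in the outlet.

Conversion of R: R consumed = 1ξ₁ = 0.939 × 113 → ξ₁ = 106.1 mol/s.
M balance: n_M = 0 + 1ξ₁ − 1ξ₂ = 25.6 → ξ₂ = (1·106.1 − 25.6)/1 = 80.51 mol/s.
Outlet amounts (n = n₀ + Σ ν·ξ):
  R: 113 − 1(106.1) = 6.893
  M: 0 + 1(106.1) − 1(80.51) = 25.6
  Q: 0 + 3(80.51) = 241.5
Total out = 274 mol/s; y_Q = 241.5 / 274 = 0.8814.

0.881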